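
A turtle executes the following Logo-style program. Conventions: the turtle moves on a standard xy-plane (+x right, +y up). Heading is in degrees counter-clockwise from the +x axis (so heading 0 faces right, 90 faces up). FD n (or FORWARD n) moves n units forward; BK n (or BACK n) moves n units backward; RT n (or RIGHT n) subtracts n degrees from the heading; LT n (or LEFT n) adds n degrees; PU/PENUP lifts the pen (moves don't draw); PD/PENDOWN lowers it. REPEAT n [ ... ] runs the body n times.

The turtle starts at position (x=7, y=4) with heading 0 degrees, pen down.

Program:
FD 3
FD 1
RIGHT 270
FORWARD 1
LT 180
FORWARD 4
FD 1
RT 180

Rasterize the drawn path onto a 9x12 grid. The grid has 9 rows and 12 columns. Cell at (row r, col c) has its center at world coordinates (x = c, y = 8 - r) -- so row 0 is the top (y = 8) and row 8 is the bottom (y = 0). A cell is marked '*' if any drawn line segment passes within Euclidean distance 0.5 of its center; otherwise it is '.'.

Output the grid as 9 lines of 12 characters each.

Segment 0: (7,4) -> (10,4)
Segment 1: (10,4) -> (11,4)
Segment 2: (11,4) -> (11,5)
Segment 3: (11,5) -> (11,1)
Segment 4: (11,1) -> (11,0)

Answer: ............
............
............
...........*
.......*****
...........*
...........*
...........*
...........*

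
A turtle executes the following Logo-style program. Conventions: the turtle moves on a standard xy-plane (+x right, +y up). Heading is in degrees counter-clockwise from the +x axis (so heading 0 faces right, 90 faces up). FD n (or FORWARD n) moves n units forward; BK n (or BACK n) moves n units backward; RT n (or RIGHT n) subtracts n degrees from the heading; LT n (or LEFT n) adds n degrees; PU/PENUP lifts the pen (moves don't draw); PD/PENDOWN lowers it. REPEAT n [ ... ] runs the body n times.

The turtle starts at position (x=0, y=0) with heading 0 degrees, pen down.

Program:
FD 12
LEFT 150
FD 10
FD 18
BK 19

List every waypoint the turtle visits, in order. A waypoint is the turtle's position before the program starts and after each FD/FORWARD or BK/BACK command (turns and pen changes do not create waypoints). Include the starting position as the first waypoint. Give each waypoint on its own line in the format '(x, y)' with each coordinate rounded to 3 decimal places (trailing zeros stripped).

Answer: (0, 0)
(12, 0)
(3.34, 5)
(-12.249, 14)
(4.206, 4.5)

Derivation:
Executing turtle program step by step:
Start: pos=(0,0), heading=0, pen down
FD 12: (0,0) -> (12,0) [heading=0, draw]
LT 150: heading 0 -> 150
FD 10: (12,0) -> (3.34,5) [heading=150, draw]
FD 18: (3.34,5) -> (-12.249,14) [heading=150, draw]
BK 19: (-12.249,14) -> (4.206,4.5) [heading=150, draw]
Final: pos=(4.206,4.5), heading=150, 4 segment(s) drawn
Waypoints (5 total):
(0, 0)
(12, 0)
(3.34, 5)
(-12.249, 14)
(4.206, 4.5)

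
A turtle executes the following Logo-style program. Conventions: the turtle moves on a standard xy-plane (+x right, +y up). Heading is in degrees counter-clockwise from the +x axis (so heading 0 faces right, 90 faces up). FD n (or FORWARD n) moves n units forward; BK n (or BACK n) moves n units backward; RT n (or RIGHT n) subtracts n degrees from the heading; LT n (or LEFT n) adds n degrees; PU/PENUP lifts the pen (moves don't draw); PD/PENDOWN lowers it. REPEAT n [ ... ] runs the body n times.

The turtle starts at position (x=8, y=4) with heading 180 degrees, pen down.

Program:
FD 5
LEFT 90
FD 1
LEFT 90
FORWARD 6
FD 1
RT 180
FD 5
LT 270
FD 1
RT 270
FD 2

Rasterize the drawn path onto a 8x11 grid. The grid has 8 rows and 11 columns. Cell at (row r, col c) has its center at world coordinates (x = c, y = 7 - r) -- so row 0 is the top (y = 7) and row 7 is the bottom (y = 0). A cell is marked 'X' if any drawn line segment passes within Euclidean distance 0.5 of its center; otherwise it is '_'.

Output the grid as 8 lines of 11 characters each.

Segment 0: (8,4) -> (3,4)
Segment 1: (3,4) -> (3,3)
Segment 2: (3,3) -> (9,3)
Segment 3: (9,3) -> (10,3)
Segment 4: (10,3) -> (5,3)
Segment 5: (5,3) -> (5,4)
Segment 6: (5,4) -> (3,4)

Answer: ___________
___________
___________
___XXXXXX__
___XXXXXXXX
___________
___________
___________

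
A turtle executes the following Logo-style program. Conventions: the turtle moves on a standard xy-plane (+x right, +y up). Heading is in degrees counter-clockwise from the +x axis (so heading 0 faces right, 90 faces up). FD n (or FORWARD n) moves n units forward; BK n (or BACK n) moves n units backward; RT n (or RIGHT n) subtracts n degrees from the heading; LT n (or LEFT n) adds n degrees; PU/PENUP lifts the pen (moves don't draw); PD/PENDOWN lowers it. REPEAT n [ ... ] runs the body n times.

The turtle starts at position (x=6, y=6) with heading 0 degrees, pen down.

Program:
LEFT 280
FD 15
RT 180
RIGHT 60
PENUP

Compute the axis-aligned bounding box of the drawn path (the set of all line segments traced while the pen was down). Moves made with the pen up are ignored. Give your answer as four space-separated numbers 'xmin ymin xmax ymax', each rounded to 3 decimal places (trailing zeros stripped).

Executing turtle program step by step:
Start: pos=(6,6), heading=0, pen down
LT 280: heading 0 -> 280
FD 15: (6,6) -> (8.605,-8.772) [heading=280, draw]
RT 180: heading 280 -> 100
RT 60: heading 100 -> 40
PU: pen up
Final: pos=(8.605,-8.772), heading=40, 1 segment(s) drawn

Segment endpoints: x in {6, 8.605}, y in {-8.772, 6}
xmin=6, ymin=-8.772, xmax=8.605, ymax=6

Answer: 6 -8.772 8.605 6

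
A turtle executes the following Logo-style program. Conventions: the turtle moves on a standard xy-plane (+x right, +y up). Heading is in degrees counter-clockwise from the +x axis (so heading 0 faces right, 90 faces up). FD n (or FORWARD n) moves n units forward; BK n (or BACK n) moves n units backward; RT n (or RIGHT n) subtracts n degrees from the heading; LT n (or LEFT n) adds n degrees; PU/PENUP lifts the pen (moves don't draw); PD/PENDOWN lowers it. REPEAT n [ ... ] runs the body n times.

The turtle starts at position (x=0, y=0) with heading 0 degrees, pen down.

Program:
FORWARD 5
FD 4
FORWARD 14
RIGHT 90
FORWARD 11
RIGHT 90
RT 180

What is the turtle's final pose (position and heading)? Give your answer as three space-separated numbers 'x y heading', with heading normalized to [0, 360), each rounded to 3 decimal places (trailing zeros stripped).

Answer: 23 -11 0

Derivation:
Executing turtle program step by step:
Start: pos=(0,0), heading=0, pen down
FD 5: (0,0) -> (5,0) [heading=0, draw]
FD 4: (5,0) -> (9,0) [heading=0, draw]
FD 14: (9,0) -> (23,0) [heading=0, draw]
RT 90: heading 0 -> 270
FD 11: (23,0) -> (23,-11) [heading=270, draw]
RT 90: heading 270 -> 180
RT 180: heading 180 -> 0
Final: pos=(23,-11), heading=0, 4 segment(s) drawn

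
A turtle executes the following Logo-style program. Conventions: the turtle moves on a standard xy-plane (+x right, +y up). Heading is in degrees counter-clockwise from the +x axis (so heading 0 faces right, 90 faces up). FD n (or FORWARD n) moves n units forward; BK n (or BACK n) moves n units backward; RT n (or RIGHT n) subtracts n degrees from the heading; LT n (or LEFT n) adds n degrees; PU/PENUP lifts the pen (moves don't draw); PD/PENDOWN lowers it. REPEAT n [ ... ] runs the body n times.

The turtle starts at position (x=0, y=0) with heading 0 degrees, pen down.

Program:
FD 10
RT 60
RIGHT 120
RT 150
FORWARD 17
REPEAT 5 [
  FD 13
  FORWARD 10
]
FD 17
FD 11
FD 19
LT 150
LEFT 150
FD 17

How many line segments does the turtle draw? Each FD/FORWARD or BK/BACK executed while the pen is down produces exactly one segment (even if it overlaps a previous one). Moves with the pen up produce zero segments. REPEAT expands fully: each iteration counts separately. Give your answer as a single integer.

Answer: 16

Derivation:
Executing turtle program step by step:
Start: pos=(0,0), heading=0, pen down
FD 10: (0,0) -> (10,0) [heading=0, draw]
RT 60: heading 0 -> 300
RT 120: heading 300 -> 180
RT 150: heading 180 -> 30
FD 17: (10,0) -> (24.722,8.5) [heading=30, draw]
REPEAT 5 [
  -- iteration 1/5 --
  FD 13: (24.722,8.5) -> (35.981,15) [heading=30, draw]
  FD 10: (35.981,15) -> (44.641,20) [heading=30, draw]
  -- iteration 2/5 --
  FD 13: (44.641,20) -> (55.899,26.5) [heading=30, draw]
  FD 10: (55.899,26.5) -> (64.56,31.5) [heading=30, draw]
  -- iteration 3/5 --
  FD 13: (64.56,31.5) -> (75.818,38) [heading=30, draw]
  FD 10: (75.818,38) -> (84.478,43) [heading=30, draw]
  -- iteration 4/5 --
  FD 13: (84.478,43) -> (95.737,49.5) [heading=30, draw]
  FD 10: (95.737,49.5) -> (104.397,54.5) [heading=30, draw]
  -- iteration 5/5 --
  FD 13: (104.397,54.5) -> (115.655,61) [heading=30, draw]
  FD 10: (115.655,61) -> (124.315,66) [heading=30, draw]
]
FD 17: (124.315,66) -> (139.038,74.5) [heading=30, draw]
FD 11: (139.038,74.5) -> (148.564,80) [heading=30, draw]
FD 19: (148.564,80) -> (165.019,89.5) [heading=30, draw]
LT 150: heading 30 -> 180
LT 150: heading 180 -> 330
FD 17: (165.019,89.5) -> (179.741,81) [heading=330, draw]
Final: pos=(179.741,81), heading=330, 16 segment(s) drawn
Segments drawn: 16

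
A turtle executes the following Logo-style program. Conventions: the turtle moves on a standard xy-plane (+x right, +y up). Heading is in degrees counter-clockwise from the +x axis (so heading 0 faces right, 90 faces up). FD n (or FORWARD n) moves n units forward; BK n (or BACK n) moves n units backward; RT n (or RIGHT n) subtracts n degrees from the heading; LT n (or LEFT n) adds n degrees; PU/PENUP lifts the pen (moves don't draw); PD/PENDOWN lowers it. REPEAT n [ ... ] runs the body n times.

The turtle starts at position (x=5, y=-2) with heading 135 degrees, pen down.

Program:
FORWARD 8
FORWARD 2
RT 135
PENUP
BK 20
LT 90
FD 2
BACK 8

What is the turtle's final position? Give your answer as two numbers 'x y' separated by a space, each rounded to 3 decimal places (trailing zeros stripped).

Executing turtle program step by step:
Start: pos=(5,-2), heading=135, pen down
FD 8: (5,-2) -> (-0.657,3.657) [heading=135, draw]
FD 2: (-0.657,3.657) -> (-2.071,5.071) [heading=135, draw]
RT 135: heading 135 -> 0
PU: pen up
BK 20: (-2.071,5.071) -> (-22.071,5.071) [heading=0, move]
LT 90: heading 0 -> 90
FD 2: (-22.071,5.071) -> (-22.071,7.071) [heading=90, move]
BK 8: (-22.071,7.071) -> (-22.071,-0.929) [heading=90, move]
Final: pos=(-22.071,-0.929), heading=90, 2 segment(s) drawn

Answer: -22.071 -0.929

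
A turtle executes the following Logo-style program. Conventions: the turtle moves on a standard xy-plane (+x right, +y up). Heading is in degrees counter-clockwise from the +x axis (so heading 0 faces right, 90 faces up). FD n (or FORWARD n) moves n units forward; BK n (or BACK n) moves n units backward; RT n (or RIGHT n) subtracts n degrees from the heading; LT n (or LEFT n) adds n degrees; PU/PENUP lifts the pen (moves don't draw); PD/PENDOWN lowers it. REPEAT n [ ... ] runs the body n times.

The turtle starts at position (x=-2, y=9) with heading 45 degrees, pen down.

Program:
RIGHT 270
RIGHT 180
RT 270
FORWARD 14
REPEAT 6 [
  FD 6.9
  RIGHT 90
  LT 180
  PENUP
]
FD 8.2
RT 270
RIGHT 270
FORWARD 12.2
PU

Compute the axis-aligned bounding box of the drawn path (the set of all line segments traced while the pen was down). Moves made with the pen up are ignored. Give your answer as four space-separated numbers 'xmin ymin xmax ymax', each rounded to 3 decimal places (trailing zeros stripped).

Answer: -2 9 12.779 23.779

Derivation:
Executing turtle program step by step:
Start: pos=(-2,9), heading=45, pen down
RT 270: heading 45 -> 135
RT 180: heading 135 -> 315
RT 270: heading 315 -> 45
FD 14: (-2,9) -> (7.899,18.899) [heading=45, draw]
REPEAT 6 [
  -- iteration 1/6 --
  FD 6.9: (7.899,18.899) -> (12.779,23.779) [heading=45, draw]
  RT 90: heading 45 -> 315
  LT 180: heading 315 -> 135
  PU: pen up
  -- iteration 2/6 --
  FD 6.9: (12.779,23.779) -> (7.899,28.658) [heading=135, move]
  RT 90: heading 135 -> 45
  LT 180: heading 45 -> 225
  PU: pen up
  -- iteration 3/6 --
  FD 6.9: (7.899,28.658) -> (3.02,23.779) [heading=225, move]
  RT 90: heading 225 -> 135
  LT 180: heading 135 -> 315
  PU: pen up
  -- iteration 4/6 --
  FD 6.9: (3.02,23.779) -> (7.899,18.899) [heading=315, move]
  RT 90: heading 315 -> 225
  LT 180: heading 225 -> 45
  PU: pen up
  -- iteration 5/6 --
  FD 6.9: (7.899,18.899) -> (12.779,23.779) [heading=45, move]
  RT 90: heading 45 -> 315
  LT 180: heading 315 -> 135
  PU: pen up
  -- iteration 6/6 --
  FD 6.9: (12.779,23.779) -> (7.899,28.658) [heading=135, move]
  RT 90: heading 135 -> 45
  LT 180: heading 45 -> 225
  PU: pen up
]
FD 8.2: (7.899,28.658) -> (2.101,22.859) [heading=225, move]
RT 270: heading 225 -> 315
RT 270: heading 315 -> 45
FD 12.2: (2.101,22.859) -> (10.728,31.486) [heading=45, move]
PU: pen up
Final: pos=(10.728,31.486), heading=45, 2 segment(s) drawn

Segment endpoints: x in {-2, 7.899, 12.779}, y in {9, 18.899, 23.779}
xmin=-2, ymin=9, xmax=12.779, ymax=23.779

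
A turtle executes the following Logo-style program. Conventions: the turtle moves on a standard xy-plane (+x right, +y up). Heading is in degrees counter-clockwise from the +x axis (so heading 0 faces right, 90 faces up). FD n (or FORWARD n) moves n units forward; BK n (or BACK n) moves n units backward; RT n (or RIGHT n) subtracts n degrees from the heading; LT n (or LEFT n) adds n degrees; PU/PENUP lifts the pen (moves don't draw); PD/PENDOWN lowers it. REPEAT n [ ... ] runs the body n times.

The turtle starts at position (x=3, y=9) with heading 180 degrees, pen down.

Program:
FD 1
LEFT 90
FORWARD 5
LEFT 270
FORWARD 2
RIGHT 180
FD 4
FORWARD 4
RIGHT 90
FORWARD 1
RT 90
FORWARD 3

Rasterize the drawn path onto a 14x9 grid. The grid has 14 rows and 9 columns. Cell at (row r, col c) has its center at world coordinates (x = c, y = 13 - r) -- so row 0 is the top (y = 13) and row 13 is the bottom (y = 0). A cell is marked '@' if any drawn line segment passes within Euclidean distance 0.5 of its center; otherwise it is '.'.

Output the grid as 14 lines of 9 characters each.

Answer: .........
.........
.........
.........
..@@.....
..@......
..@......
..@......
..@......
@@@@@@@@@
.....@@@@
.........
.........
.........

Derivation:
Segment 0: (3,9) -> (2,9)
Segment 1: (2,9) -> (2,4)
Segment 2: (2,4) -> (-0,4)
Segment 3: (-0,4) -> (4,4)
Segment 4: (4,4) -> (8,4)
Segment 5: (8,4) -> (8,3)
Segment 6: (8,3) -> (5,3)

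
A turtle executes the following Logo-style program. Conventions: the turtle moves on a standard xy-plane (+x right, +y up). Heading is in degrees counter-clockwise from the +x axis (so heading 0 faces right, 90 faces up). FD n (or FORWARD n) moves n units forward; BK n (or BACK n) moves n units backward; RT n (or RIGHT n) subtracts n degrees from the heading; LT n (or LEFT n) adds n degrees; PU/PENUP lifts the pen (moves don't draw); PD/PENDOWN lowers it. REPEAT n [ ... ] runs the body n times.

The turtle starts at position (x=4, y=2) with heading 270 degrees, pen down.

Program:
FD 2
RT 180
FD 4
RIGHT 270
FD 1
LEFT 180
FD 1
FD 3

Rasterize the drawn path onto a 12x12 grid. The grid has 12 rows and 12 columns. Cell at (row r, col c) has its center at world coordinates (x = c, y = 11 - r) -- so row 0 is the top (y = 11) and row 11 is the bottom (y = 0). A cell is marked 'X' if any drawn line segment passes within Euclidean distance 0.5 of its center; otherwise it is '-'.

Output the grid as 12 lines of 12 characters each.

Answer: ------------
------------
------------
------------
------------
------------
------------
---XXXXX----
----X-------
----X-------
----X-------
----X-------

Derivation:
Segment 0: (4,2) -> (4,0)
Segment 1: (4,0) -> (4,4)
Segment 2: (4,4) -> (3,4)
Segment 3: (3,4) -> (4,4)
Segment 4: (4,4) -> (7,4)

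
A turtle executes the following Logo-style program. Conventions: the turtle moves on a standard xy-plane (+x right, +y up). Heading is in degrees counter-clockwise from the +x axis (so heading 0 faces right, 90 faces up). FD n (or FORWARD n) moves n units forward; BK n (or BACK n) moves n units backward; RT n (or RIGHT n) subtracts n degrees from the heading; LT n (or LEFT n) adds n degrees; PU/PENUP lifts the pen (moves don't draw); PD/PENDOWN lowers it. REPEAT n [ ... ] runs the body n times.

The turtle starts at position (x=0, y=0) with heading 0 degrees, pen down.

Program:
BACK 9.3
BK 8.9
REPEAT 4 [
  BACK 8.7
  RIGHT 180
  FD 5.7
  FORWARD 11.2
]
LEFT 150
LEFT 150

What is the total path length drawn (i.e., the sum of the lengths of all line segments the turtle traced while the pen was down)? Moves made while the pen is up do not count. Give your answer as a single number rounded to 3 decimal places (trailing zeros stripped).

Answer: 120.6

Derivation:
Executing turtle program step by step:
Start: pos=(0,0), heading=0, pen down
BK 9.3: (0,0) -> (-9.3,0) [heading=0, draw]
BK 8.9: (-9.3,0) -> (-18.2,0) [heading=0, draw]
REPEAT 4 [
  -- iteration 1/4 --
  BK 8.7: (-18.2,0) -> (-26.9,0) [heading=0, draw]
  RT 180: heading 0 -> 180
  FD 5.7: (-26.9,0) -> (-32.6,0) [heading=180, draw]
  FD 11.2: (-32.6,0) -> (-43.8,0) [heading=180, draw]
  -- iteration 2/4 --
  BK 8.7: (-43.8,0) -> (-35.1,0) [heading=180, draw]
  RT 180: heading 180 -> 0
  FD 5.7: (-35.1,0) -> (-29.4,0) [heading=0, draw]
  FD 11.2: (-29.4,0) -> (-18.2,0) [heading=0, draw]
  -- iteration 3/4 --
  BK 8.7: (-18.2,0) -> (-26.9,0) [heading=0, draw]
  RT 180: heading 0 -> 180
  FD 5.7: (-26.9,0) -> (-32.6,0) [heading=180, draw]
  FD 11.2: (-32.6,0) -> (-43.8,0) [heading=180, draw]
  -- iteration 4/4 --
  BK 8.7: (-43.8,0) -> (-35.1,0) [heading=180, draw]
  RT 180: heading 180 -> 0
  FD 5.7: (-35.1,0) -> (-29.4,0) [heading=0, draw]
  FD 11.2: (-29.4,0) -> (-18.2,0) [heading=0, draw]
]
LT 150: heading 0 -> 150
LT 150: heading 150 -> 300
Final: pos=(-18.2,0), heading=300, 14 segment(s) drawn

Segment lengths:
  seg 1: (0,0) -> (-9.3,0), length = 9.3
  seg 2: (-9.3,0) -> (-18.2,0), length = 8.9
  seg 3: (-18.2,0) -> (-26.9,0), length = 8.7
  seg 4: (-26.9,0) -> (-32.6,0), length = 5.7
  seg 5: (-32.6,0) -> (-43.8,0), length = 11.2
  seg 6: (-43.8,0) -> (-35.1,0), length = 8.7
  seg 7: (-35.1,0) -> (-29.4,0), length = 5.7
  seg 8: (-29.4,0) -> (-18.2,0), length = 11.2
  seg 9: (-18.2,0) -> (-26.9,0), length = 8.7
  seg 10: (-26.9,0) -> (-32.6,0), length = 5.7
  seg 11: (-32.6,0) -> (-43.8,0), length = 11.2
  seg 12: (-43.8,0) -> (-35.1,0), length = 8.7
  seg 13: (-35.1,0) -> (-29.4,0), length = 5.7
  seg 14: (-29.4,0) -> (-18.2,0), length = 11.2
Total = 120.6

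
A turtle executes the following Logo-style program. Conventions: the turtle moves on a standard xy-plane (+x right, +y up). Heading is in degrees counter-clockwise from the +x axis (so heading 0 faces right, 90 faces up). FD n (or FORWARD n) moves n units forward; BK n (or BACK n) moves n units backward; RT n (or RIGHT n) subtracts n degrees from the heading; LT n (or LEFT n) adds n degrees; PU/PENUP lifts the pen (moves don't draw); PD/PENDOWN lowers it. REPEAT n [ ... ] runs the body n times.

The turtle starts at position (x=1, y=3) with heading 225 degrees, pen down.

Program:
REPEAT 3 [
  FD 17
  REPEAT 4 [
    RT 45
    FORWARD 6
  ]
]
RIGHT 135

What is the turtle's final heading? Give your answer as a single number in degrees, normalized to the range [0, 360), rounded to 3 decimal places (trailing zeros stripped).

Answer: 270

Derivation:
Executing turtle program step by step:
Start: pos=(1,3), heading=225, pen down
REPEAT 3 [
  -- iteration 1/3 --
  FD 17: (1,3) -> (-11.021,-9.021) [heading=225, draw]
  REPEAT 4 [
    -- iteration 1/4 --
    RT 45: heading 225 -> 180
    FD 6: (-11.021,-9.021) -> (-17.021,-9.021) [heading=180, draw]
    -- iteration 2/4 --
    RT 45: heading 180 -> 135
    FD 6: (-17.021,-9.021) -> (-21.263,-4.778) [heading=135, draw]
    -- iteration 3/4 --
    RT 45: heading 135 -> 90
    FD 6: (-21.263,-4.778) -> (-21.263,1.222) [heading=90, draw]
    -- iteration 4/4 --
    RT 45: heading 90 -> 45
    FD 6: (-21.263,1.222) -> (-17.021,5.464) [heading=45, draw]
  ]
  -- iteration 2/3 --
  FD 17: (-17.021,5.464) -> (-5,17.485) [heading=45, draw]
  REPEAT 4 [
    -- iteration 1/4 --
    RT 45: heading 45 -> 0
    FD 6: (-5,17.485) -> (1,17.485) [heading=0, draw]
    -- iteration 2/4 --
    RT 45: heading 0 -> 315
    FD 6: (1,17.485) -> (5.243,13.243) [heading=315, draw]
    -- iteration 3/4 --
    RT 45: heading 315 -> 270
    FD 6: (5.243,13.243) -> (5.243,7.243) [heading=270, draw]
    -- iteration 4/4 --
    RT 45: heading 270 -> 225
    FD 6: (5.243,7.243) -> (1,3) [heading=225, draw]
  ]
  -- iteration 3/3 --
  FD 17: (1,3) -> (-11.021,-9.021) [heading=225, draw]
  REPEAT 4 [
    -- iteration 1/4 --
    RT 45: heading 225 -> 180
    FD 6: (-11.021,-9.021) -> (-17.021,-9.021) [heading=180, draw]
    -- iteration 2/4 --
    RT 45: heading 180 -> 135
    FD 6: (-17.021,-9.021) -> (-21.263,-4.778) [heading=135, draw]
    -- iteration 3/4 --
    RT 45: heading 135 -> 90
    FD 6: (-21.263,-4.778) -> (-21.263,1.222) [heading=90, draw]
    -- iteration 4/4 --
    RT 45: heading 90 -> 45
    FD 6: (-21.263,1.222) -> (-17.021,5.464) [heading=45, draw]
  ]
]
RT 135: heading 45 -> 270
Final: pos=(-17.021,5.464), heading=270, 15 segment(s) drawn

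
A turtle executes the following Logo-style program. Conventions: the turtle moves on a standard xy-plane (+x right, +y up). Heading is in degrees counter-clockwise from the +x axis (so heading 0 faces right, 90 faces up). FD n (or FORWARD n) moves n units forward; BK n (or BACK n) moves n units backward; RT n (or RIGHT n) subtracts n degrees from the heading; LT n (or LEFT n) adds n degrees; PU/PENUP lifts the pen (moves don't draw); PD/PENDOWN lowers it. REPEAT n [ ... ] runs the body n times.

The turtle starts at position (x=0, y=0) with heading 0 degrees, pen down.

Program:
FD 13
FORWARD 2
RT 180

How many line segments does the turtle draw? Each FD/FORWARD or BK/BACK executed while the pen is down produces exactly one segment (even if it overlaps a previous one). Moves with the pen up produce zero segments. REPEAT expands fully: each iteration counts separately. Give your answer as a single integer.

Executing turtle program step by step:
Start: pos=(0,0), heading=0, pen down
FD 13: (0,0) -> (13,0) [heading=0, draw]
FD 2: (13,0) -> (15,0) [heading=0, draw]
RT 180: heading 0 -> 180
Final: pos=(15,0), heading=180, 2 segment(s) drawn
Segments drawn: 2

Answer: 2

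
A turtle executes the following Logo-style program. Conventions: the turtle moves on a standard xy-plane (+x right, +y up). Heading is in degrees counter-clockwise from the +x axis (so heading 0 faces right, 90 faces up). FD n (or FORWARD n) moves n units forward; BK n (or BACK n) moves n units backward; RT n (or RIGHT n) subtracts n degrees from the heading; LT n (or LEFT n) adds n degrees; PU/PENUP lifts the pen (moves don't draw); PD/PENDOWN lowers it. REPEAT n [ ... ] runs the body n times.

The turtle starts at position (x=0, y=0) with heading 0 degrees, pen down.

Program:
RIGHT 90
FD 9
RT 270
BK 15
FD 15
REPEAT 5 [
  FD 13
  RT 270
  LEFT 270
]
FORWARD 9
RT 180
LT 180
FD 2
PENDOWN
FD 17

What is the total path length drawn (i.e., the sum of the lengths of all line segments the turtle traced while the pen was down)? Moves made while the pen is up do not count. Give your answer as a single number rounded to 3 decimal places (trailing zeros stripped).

Executing turtle program step by step:
Start: pos=(0,0), heading=0, pen down
RT 90: heading 0 -> 270
FD 9: (0,0) -> (0,-9) [heading=270, draw]
RT 270: heading 270 -> 0
BK 15: (0,-9) -> (-15,-9) [heading=0, draw]
FD 15: (-15,-9) -> (0,-9) [heading=0, draw]
REPEAT 5 [
  -- iteration 1/5 --
  FD 13: (0,-9) -> (13,-9) [heading=0, draw]
  RT 270: heading 0 -> 90
  LT 270: heading 90 -> 0
  -- iteration 2/5 --
  FD 13: (13,-9) -> (26,-9) [heading=0, draw]
  RT 270: heading 0 -> 90
  LT 270: heading 90 -> 0
  -- iteration 3/5 --
  FD 13: (26,-9) -> (39,-9) [heading=0, draw]
  RT 270: heading 0 -> 90
  LT 270: heading 90 -> 0
  -- iteration 4/5 --
  FD 13: (39,-9) -> (52,-9) [heading=0, draw]
  RT 270: heading 0 -> 90
  LT 270: heading 90 -> 0
  -- iteration 5/5 --
  FD 13: (52,-9) -> (65,-9) [heading=0, draw]
  RT 270: heading 0 -> 90
  LT 270: heading 90 -> 0
]
FD 9: (65,-9) -> (74,-9) [heading=0, draw]
RT 180: heading 0 -> 180
LT 180: heading 180 -> 0
FD 2: (74,-9) -> (76,-9) [heading=0, draw]
PD: pen down
FD 17: (76,-9) -> (93,-9) [heading=0, draw]
Final: pos=(93,-9), heading=0, 11 segment(s) drawn

Segment lengths:
  seg 1: (0,0) -> (0,-9), length = 9
  seg 2: (0,-9) -> (-15,-9), length = 15
  seg 3: (-15,-9) -> (0,-9), length = 15
  seg 4: (0,-9) -> (13,-9), length = 13
  seg 5: (13,-9) -> (26,-9), length = 13
  seg 6: (26,-9) -> (39,-9), length = 13
  seg 7: (39,-9) -> (52,-9), length = 13
  seg 8: (52,-9) -> (65,-9), length = 13
  seg 9: (65,-9) -> (74,-9), length = 9
  seg 10: (74,-9) -> (76,-9), length = 2
  seg 11: (76,-9) -> (93,-9), length = 17
Total = 132

Answer: 132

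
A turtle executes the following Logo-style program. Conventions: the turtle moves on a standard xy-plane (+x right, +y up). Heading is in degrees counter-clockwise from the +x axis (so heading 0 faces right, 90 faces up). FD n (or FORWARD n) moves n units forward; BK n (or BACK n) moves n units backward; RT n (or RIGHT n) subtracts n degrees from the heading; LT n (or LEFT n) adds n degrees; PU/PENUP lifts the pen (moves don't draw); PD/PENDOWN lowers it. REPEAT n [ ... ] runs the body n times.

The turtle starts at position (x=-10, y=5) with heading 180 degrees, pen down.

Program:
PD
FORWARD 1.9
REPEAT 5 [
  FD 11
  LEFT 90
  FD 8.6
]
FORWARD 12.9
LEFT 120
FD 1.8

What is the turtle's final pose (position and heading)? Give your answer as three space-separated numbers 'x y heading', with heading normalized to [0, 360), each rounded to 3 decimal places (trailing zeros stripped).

Executing turtle program step by step:
Start: pos=(-10,5), heading=180, pen down
PD: pen down
FD 1.9: (-10,5) -> (-11.9,5) [heading=180, draw]
REPEAT 5 [
  -- iteration 1/5 --
  FD 11: (-11.9,5) -> (-22.9,5) [heading=180, draw]
  LT 90: heading 180 -> 270
  FD 8.6: (-22.9,5) -> (-22.9,-3.6) [heading=270, draw]
  -- iteration 2/5 --
  FD 11: (-22.9,-3.6) -> (-22.9,-14.6) [heading=270, draw]
  LT 90: heading 270 -> 0
  FD 8.6: (-22.9,-14.6) -> (-14.3,-14.6) [heading=0, draw]
  -- iteration 3/5 --
  FD 11: (-14.3,-14.6) -> (-3.3,-14.6) [heading=0, draw]
  LT 90: heading 0 -> 90
  FD 8.6: (-3.3,-14.6) -> (-3.3,-6) [heading=90, draw]
  -- iteration 4/5 --
  FD 11: (-3.3,-6) -> (-3.3,5) [heading=90, draw]
  LT 90: heading 90 -> 180
  FD 8.6: (-3.3,5) -> (-11.9,5) [heading=180, draw]
  -- iteration 5/5 --
  FD 11: (-11.9,5) -> (-22.9,5) [heading=180, draw]
  LT 90: heading 180 -> 270
  FD 8.6: (-22.9,5) -> (-22.9,-3.6) [heading=270, draw]
]
FD 12.9: (-22.9,-3.6) -> (-22.9,-16.5) [heading=270, draw]
LT 120: heading 270 -> 30
FD 1.8: (-22.9,-16.5) -> (-21.341,-15.6) [heading=30, draw]
Final: pos=(-21.341,-15.6), heading=30, 13 segment(s) drawn

Answer: -21.341 -15.6 30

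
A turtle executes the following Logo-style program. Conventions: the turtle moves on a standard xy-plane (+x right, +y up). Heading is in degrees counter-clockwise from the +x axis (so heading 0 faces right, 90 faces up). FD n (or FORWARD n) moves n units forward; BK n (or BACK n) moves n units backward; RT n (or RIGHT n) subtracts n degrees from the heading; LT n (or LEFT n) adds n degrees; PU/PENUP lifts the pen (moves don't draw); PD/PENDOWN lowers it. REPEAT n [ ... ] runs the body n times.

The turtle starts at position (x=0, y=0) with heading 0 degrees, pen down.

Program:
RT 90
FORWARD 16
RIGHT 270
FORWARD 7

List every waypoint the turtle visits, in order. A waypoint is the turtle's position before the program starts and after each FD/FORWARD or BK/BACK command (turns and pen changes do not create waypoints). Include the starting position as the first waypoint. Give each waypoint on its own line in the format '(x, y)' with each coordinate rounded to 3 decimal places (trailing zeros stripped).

Executing turtle program step by step:
Start: pos=(0,0), heading=0, pen down
RT 90: heading 0 -> 270
FD 16: (0,0) -> (0,-16) [heading=270, draw]
RT 270: heading 270 -> 0
FD 7: (0,-16) -> (7,-16) [heading=0, draw]
Final: pos=(7,-16), heading=0, 2 segment(s) drawn
Waypoints (3 total):
(0, 0)
(0, -16)
(7, -16)

Answer: (0, 0)
(0, -16)
(7, -16)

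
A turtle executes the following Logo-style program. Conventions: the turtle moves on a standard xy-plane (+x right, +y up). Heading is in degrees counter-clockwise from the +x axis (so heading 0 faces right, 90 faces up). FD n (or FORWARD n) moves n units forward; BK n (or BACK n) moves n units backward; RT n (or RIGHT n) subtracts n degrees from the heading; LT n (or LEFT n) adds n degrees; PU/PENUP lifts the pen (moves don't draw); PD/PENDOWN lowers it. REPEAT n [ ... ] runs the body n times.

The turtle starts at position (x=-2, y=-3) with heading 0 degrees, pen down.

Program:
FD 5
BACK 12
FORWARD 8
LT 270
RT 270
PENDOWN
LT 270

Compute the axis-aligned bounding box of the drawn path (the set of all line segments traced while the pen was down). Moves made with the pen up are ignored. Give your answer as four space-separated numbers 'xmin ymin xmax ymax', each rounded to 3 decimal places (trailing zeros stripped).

Answer: -9 -3 3 -3

Derivation:
Executing turtle program step by step:
Start: pos=(-2,-3), heading=0, pen down
FD 5: (-2,-3) -> (3,-3) [heading=0, draw]
BK 12: (3,-3) -> (-9,-3) [heading=0, draw]
FD 8: (-9,-3) -> (-1,-3) [heading=0, draw]
LT 270: heading 0 -> 270
RT 270: heading 270 -> 0
PD: pen down
LT 270: heading 0 -> 270
Final: pos=(-1,-3), heading=270, 3 segment(s) drawn

Segment endpoints: x in {-9, -2, -1, 3}, y in {-3}
xmin=-9, ymin=-3, xmax=3, ymax=-3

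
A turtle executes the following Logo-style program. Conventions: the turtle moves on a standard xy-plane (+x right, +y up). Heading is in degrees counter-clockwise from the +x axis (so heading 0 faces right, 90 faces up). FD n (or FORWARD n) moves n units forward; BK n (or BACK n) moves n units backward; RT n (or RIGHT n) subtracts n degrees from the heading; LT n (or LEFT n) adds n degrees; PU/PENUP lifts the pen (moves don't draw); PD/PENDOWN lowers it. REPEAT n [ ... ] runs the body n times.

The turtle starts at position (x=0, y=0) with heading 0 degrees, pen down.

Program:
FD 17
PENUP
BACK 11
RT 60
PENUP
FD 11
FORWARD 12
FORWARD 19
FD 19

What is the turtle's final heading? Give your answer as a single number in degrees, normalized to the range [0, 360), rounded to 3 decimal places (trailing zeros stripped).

Executing turtle program step by step:
Start: pos=(0,0), heading=0, pen down
FD 17: (0,0) -> (17,0) [heading=0, draw]
PU: pen up
BK 11: (17,0) -> (6,0) [heading=0, move]
RT 60: heading 0 -> 300
PU: pen up
FD 11: (6,0) -> (11.5,-9.526) [heading=300, move]
FD 12: (11.5,-9.526) -> (17.5,-19.919) [heading=300, move]
FD 19: (17.5,-19.919) -> (27,-36.373) [heading=300, move]
FD 19: (27,-36.373) -> (36.5,-52.828) [heading=300, move]
Final: pos=(36.5,-52.828), heading=300, 1 segment(s) drawn

Answer: 300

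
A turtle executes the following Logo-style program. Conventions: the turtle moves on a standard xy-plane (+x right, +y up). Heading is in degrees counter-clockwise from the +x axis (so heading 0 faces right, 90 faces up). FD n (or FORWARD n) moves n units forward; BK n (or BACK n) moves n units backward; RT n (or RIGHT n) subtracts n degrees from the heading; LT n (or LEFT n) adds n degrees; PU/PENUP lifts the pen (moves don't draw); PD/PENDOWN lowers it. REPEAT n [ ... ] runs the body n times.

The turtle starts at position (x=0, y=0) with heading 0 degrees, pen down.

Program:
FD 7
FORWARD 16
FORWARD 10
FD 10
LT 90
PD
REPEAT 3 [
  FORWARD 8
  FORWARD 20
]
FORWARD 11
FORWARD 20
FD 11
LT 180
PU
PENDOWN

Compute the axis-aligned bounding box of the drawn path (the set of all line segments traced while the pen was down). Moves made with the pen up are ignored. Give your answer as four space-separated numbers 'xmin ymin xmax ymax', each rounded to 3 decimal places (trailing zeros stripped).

Answer: 0 0 43 126

Derivation:
Executing turtle program step by step:
Start: pos=(0,0), heading=0, pen down
FD 7: (0,0) -> (7,0) [heading=0, draw]
FD 16: (7,0) -> (23,0) [heading=0, draw]
FD 10: (23,0) -> (33,0) [heading=0, draw]
FD 10: (33,0) -> (43,0) [heading=0, draw]
LT 90: heading 0 -> 90
PD: pen down
REPEAT 3 [
  -- iteration 1/3 --
  FD 8: (43,0) -> (43,8) [heading=90, draw]
  FD 20: (43,8) -> (43,28) [heading=90, draw]
  -- iteration 2/3 --
  FD 8: (43,28) -> (43,36) [heading=90, draw]
  FD 20: (43,36) -> (43,56) [heading=90, draw]
  -- iteration 3/3 --
  FD 8: (43,56) -> (43,64) [heading=90, draw]
  FD 20: (43,64) -> (43,84) [heading=90, draw]
]
FD 11: (43,84) -> (43,95) [heading=90, draw]
FD 20: (43,95) -> (43,115) [heading=90, draw]
FD 11: (43,115) -> (43,126) [heading=90, draw]
LT 180: heading 90 -> 270
PU: pen up
PD: pen down
Final: pos=(43,126), heading=270, 13 segment(s) drawn

Segment endpoints: x in {0, 7, 23, 33, 43}, y in {0, 8, 28, 36, 56, 64, 84, 95, 115, 126}
xmin=0, ymin=0, xmax=43, ymax=126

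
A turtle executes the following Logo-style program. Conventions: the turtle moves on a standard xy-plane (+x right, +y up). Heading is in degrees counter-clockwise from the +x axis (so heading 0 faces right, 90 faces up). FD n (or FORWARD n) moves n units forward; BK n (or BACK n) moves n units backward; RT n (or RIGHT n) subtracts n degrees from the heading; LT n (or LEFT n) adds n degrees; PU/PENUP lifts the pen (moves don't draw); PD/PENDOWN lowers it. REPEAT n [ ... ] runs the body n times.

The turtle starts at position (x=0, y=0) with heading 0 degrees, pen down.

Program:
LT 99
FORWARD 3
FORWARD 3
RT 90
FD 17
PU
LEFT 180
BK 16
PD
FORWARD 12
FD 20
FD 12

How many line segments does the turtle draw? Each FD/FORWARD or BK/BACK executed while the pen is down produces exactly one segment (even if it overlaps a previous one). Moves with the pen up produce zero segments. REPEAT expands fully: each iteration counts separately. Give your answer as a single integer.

Answer: 6

Derivation:
Executing turtle program step by step:
Start: pos=(0,0), heading=0, pen down
LT 99: heading 0 -> 99
FD 3: (0,0) -> (-0.469,2.963) [heading=99, draw]
FD 3: (-0.469,2.963) -> (-0.939,5.926) [heading=99, draw]
RT 90: heading 99 -> 9
FD 17: (-0.939,5.926) -> (15.852,8.586) [heading=9, draw]
PU: pen up
LT 180: heading 9 -> 189
BK 16: (15.852,8.586) -> (31.655,11.088) [heading=189, move]
PD: pen down
FD 12: (31.655,11.088) -> (19.803,9.211) [heading=189, draw]
FD 20: (19.803,9.211) -> (0.049,6.083) [heading=189, draw]
FD 12: (0.049,6.083) -> (-11.803,4.205) [heading=189, draw]
Final: pos=(-11.803,4.205), heading=189, 6 segment(s) drawn
Segments drawn: 6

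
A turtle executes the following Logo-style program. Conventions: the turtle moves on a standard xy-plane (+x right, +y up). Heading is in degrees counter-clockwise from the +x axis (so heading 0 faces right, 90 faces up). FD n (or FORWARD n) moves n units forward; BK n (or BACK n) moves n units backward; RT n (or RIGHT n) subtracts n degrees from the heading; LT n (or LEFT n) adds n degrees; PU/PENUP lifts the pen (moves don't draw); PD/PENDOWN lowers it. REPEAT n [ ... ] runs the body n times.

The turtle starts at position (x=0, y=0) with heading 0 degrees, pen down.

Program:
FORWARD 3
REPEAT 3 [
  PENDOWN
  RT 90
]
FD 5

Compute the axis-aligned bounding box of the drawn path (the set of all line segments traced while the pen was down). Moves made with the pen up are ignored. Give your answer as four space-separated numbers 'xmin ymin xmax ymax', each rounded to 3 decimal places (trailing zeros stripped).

Answer: 0 0 3 5

Derivation:
Executing turtle program step by step:
Start: pos=(0,0), heading=0, pen down
FD 3: (0,0) -> (3,0) [heading=0, draw]
REPEAT 3 [
  -- iteration 1/3 --
  PD: pen down
  RT 90: heading 0 -> 270
  -- iteration 2/3 --
  PD: pen down
  RT 90: heading 270 -> 180
  -- iteration 3/3 --
  PD: pen down
  RT 90: heading 180 -> 90
]
FD 5: (3,0) -> (3,5) [heading=90, draw]
Final: pos=(3,5), heading=90, 2 segment(s) drawn

Segment endpoints: x in {0, 3, 3}, y in {0, 5}
xmin=0, ymin=0, xmax=3, ymax=5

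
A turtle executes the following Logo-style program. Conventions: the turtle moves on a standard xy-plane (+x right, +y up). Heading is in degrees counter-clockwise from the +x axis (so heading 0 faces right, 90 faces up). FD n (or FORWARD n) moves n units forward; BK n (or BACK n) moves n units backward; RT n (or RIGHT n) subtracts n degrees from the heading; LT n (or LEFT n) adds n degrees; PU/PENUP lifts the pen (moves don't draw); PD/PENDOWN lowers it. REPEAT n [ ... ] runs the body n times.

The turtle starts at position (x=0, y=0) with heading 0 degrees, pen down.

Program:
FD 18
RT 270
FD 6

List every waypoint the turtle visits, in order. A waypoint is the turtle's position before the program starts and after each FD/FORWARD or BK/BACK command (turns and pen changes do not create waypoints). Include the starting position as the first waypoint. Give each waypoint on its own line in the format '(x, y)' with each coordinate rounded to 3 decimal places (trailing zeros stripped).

Executing turtle program step by step:
Start: pos=(0,0), heading=0, pen down
FD 18: (0,0) -> (18,0) [heading=0, draw]
RT 270: heading 0 -> 90
FD 6: (18,0) -> (18,6) [heading=90, draw]
Final: pos=(18,6), heading=90, 2 segment(s) drawn
Waypoints (3 total):
(0, 0)
(18, 0)
(18, 6)

Answer: (0, 0)
(18, 0)
(18, 6)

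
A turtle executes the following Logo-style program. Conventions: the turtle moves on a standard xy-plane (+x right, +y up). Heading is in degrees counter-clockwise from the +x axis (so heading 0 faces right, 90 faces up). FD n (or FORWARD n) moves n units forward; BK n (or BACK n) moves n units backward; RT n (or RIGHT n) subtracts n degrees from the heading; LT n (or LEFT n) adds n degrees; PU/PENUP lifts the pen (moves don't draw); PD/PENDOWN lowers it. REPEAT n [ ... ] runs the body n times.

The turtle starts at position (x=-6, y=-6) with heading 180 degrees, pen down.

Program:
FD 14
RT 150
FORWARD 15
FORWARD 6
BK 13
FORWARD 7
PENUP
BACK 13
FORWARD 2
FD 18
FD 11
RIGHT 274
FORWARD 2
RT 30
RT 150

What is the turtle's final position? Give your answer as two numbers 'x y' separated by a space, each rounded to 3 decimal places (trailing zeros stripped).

Executing turtle program step by step:
Start: pos=(-6,-6), heading=180, pen down
FD 14: (-6,-6) -> (-20,-6) [heading=180, draw]
RT 150: heading 180 -> 30
FD 15: (-20,-6) -> (-7.01,1.5) [heading=30, draw]
FD 6: (-7.01,1.5) -> (-1.813,4.5) [heading=30, draw]
BK 13: (-1.813,4.5) -> (-13.072,-2) [heading=30, draw]
FD 7: (-13.072,-2) -> (-7.01,1.5) [heading=30, draw]
PU: pen up
BK 13: (-7.01,1.5) -> (-18.268,-5) [heading=30, move]
FD 2: (-18.268,-5) -> (-16.536,-4) [heading=30, move]
FD 18: (-16.536,-4) -> (-0.947,5) [heading=30, move]
FD 11: (-0.947,5) -> (8.579,10.5) [heading=30, move]
RT 274: heading 30 -> 116
FD 2: (8.579,10.5) -> (7.702,12.298) [heading=116, move]
RT 30: heading 116 -> 86
RT 150: heading 86 -> 296
Final: pos=(7.702,12.298), heading=296, 5 segment(s) drawn

Answer: 7.702 12.298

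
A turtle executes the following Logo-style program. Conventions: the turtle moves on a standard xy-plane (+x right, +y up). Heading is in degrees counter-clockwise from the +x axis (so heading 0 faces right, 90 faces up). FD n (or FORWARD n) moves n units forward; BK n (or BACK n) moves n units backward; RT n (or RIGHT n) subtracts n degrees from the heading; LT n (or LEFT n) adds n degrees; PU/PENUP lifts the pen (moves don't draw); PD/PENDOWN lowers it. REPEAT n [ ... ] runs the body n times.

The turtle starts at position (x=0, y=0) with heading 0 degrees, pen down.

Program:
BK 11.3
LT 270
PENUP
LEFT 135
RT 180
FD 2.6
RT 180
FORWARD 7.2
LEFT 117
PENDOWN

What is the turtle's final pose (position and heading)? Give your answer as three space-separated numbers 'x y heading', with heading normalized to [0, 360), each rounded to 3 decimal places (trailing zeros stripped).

Answer: -8.047 3.253 162

Derivation:
Executing turtle program step by step:
Start: pos=(0,0), heading=0, pen down
BK 11.3: (0,0) -> (-11.3,0) [heading=0, draw]
LT 270: heading 0 -> 270
PU: pen up
LT 135: heading 270 -> 45
RT 180: heading 45 -> 225
FD 2.6: (-11.3,0) -> (-13.138,-1.838) [heading=225, move]
RT 180: heading 225 -> 45
FD 7.2: (-13.138,-1.838) -> (-8.047,3.253) [heading=45, move]
LT 117: heading 45 -> 162
PD: pen down
Final: pos=(-8.047,3.253), heading=162, 1 segment(s) drawn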